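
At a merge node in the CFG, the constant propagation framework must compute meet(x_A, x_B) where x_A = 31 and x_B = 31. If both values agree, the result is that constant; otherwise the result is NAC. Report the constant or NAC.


Meet operation: if both paths give the same constant, result is that constant; if they differ, result is NAC (not-a-constant).
Path A: 31, Path B: 31 -> equal
Result: constant -> 31

31


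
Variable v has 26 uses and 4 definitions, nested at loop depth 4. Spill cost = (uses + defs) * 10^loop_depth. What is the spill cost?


uses + defs = 26 + 4 = 30
10^4 = 10000
Spill cost = 30 * 10000 = 300000

300000


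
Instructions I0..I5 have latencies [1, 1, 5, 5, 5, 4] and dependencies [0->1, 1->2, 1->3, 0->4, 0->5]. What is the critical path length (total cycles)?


Compute longest path through dependency graph: dist(Ik) = max over predecessors of dist + latency(Ik).
dist(I0) = latency 1 = 1
dist(I1) = dist(I0) + 1 = 1 + 1 = 2
dist(I2) = dist(I1) + 5 = 2 + 5 = 7
dist(I3) = dist(I1) + 5 = 2 + 5 = 7
dist(I4) = dist(I0) + 5 = 1 + 5 = 6
dist(I5) = dist(I0) + 4 = 1 + 4 = 5
Critical path = max dist = 7

7


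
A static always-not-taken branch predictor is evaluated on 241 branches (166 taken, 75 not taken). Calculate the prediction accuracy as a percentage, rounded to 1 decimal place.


Predictor: always-not-taken
Correct predictions = 75
Accuracy = 75 / 241 * 100 = 31.1%

31.1


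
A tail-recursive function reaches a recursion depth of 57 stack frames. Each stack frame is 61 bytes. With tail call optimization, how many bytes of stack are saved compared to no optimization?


Without TCO: 57 * 61 = 3477 bytes
With TCO: reuse 1 frame = 61 bytes
Savings = 3477 - 61 = 3416

3416


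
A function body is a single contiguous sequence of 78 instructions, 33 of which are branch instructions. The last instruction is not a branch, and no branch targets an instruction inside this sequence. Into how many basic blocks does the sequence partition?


With no in-sequence branch targets, the leaders are the first instruction plus the instruction after each branch.
Number of basic blocks = branches + 1
= 33 + 1 = 34

34


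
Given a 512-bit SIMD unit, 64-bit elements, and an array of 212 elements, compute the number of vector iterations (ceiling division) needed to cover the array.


Width = 512 / 64 = 8 elements per vector op
Iterations = ceil(212 / 8) = 27

27


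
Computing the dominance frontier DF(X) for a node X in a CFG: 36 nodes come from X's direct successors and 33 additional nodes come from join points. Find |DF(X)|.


DF(X) = direct successor contributions + join point contributions
= 36 + 33 = 69

69


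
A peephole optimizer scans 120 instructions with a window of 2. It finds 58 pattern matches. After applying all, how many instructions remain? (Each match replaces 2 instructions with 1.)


Each match removes 1 instructions.
Total removed = 58 * 1 = 58
Remaining = 120 - 58 = 62

62


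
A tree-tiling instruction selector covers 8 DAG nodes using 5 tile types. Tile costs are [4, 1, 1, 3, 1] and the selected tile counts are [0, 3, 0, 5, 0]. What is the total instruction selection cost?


Total cost = sum(count_i * cost_i)
= 0*4 + 3*1 + 0*1 + 5*3 + 0*1
= 18

18


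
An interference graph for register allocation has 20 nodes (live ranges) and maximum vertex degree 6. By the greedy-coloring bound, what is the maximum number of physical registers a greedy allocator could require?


Greedy coloring never needs more than (max_degree + 1) colors: when coloring a vertex, at most max_degree neighbors are already colored.
Upper bound = 6 + 1 = 7

7


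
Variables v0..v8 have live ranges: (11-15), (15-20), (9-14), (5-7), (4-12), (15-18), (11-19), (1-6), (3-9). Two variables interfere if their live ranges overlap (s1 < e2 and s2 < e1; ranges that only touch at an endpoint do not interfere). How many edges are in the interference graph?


Check all pairs for overlapping intervals.
Two intervals (s1,e1) and (s2,e2) overlap if s1 < e2 and s2 < e1.
v0 (11-15) vs v1..v8: overlaps v2, v4, v6 -> 3
v1 (15-20) vs v2..v8: overlaps v5, v6 -> 2
v2 (9-14) vs v3..v8: overlaps v4, v6 -> 2
v3 (5-7) vs v4..v8: overlaps v4, v7, v8 -> 3
v4 (4-12) vs v5..v8: overlaps v6, v7, v8 -> 3
v5 (15-18) vs v6..v8: overlaps v6 -> 1
v6 (11-19) vs v7..v8: overlaps none -> 0
v7 (1-6) vs v8: overlaps v8 -> 1
Total overlapping pairs = 3 + 2 + 2 + 3 + 3 + 1 + 0 + 1 = 15

15


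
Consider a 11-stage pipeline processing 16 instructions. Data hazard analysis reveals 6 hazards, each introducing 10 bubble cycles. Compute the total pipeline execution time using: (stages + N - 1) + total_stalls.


Base cycles = 11 + 16 - 1 = 26
Total stalls = 6 * 10 = 60
Total = 26 + 60 = 86

86


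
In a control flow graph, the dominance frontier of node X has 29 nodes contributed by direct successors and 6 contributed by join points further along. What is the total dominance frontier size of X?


DF(X) = direct successor contributions + join point contributions
= 29 + 6 = 35

35


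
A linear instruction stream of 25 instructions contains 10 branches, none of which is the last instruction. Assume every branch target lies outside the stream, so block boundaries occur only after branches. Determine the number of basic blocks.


With no in-sequence branch targets, the leaders are the first instruction plus the instruction after each branch.
Number of basic blocks = branches + 1
= 10 + 1 = 11

11


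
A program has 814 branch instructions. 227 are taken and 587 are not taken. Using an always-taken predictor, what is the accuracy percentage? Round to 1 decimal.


Predictor: always-taken
Correct predictions = 227
Accuracy = 227 / 814 * 100 = 27.9%

27.9


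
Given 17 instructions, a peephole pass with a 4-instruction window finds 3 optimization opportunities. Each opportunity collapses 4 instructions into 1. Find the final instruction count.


Each match removes 3 instructions.
Total removed = 3 * 3 = 9
Remaining = 17 - 9 = 8

8


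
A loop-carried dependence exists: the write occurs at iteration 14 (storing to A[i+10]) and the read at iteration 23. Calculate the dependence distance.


Distance = read iteration - write iteration
= 23 - 14 = 9

9


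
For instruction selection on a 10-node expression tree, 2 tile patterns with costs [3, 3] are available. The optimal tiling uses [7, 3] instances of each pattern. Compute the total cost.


Total cost = sum(count_i * cost_i)
= 7*3 + 3*3
= 30

30


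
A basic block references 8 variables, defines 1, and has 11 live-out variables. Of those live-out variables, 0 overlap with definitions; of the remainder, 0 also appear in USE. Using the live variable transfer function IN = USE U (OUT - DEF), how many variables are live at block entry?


OUT - DEF: 11 - 0 = 11
|IN| = |USE| + |OUT - DEF| - |USE ∩ (OUT - DEF)| = 8 + 11 - 0 = 19

19


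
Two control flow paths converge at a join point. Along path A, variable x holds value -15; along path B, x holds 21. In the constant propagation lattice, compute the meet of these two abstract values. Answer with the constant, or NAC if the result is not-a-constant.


Meet operation: if both paths give the same constant, result is that constant; if they differ, result is NAC (not-a-constant).
Path A: -15, Path B: 21 -> differ
Result: not-a-constant -> NAC

NAC


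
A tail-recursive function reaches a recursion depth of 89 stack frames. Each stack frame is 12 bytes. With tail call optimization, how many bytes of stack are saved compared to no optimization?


Without TCO: 89 * 12 = 1068 bytes
With TCO: reuse 1 frame = 12 bytes
Savings = 1068 - 12 = 1056

1056


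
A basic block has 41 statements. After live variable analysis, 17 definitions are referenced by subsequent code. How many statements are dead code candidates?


Dead code = total statements - live definitions
= 41 - 17 = 24

24


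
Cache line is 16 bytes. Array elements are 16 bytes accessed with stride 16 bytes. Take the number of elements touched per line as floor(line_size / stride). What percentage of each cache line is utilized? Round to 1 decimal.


Elements per cache line = floor(16 / 16) = 1
Bytes used = 1 * 16 = 16
Utilization = 16 / 16 * 100 = 100.0%

100.0


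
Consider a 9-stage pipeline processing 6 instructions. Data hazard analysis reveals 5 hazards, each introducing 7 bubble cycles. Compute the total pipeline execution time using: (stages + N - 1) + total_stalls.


Base cycles = 9 + 6 - 1 = 14
Total stalls = 5 * 7 = 35
Total = 14 + 35 = 49

49


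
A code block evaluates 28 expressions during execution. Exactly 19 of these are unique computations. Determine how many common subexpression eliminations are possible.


CSE count = total expressions - unique expressions
= 28 - 19 = 9

9


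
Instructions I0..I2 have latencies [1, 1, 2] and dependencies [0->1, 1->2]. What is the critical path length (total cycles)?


Compute longest path through dependency graph: dist(Ik) = max over predecessors of dist + latency(Ik).
dist(I0) = latency 1 = 1
dist(I1) = dist(I0) + 1 = 1 + 1 = 2
dist(I2) = dist(I1) + 2 = 2 + 2 = 4
Critical path = max dist = 4

4


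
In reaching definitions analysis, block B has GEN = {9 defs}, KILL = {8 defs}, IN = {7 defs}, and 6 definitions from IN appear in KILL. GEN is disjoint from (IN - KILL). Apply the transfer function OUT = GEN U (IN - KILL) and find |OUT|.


IN - KILL: 7 - 6 = 1 surviving definitions
OUT = GEN + surviving = 9 + 1 = 10

10


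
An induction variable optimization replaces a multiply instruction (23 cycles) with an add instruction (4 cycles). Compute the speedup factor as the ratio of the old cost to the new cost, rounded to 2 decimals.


Ratio = mult_cost / add_cost = 23 / 4 = 5.75

5.75


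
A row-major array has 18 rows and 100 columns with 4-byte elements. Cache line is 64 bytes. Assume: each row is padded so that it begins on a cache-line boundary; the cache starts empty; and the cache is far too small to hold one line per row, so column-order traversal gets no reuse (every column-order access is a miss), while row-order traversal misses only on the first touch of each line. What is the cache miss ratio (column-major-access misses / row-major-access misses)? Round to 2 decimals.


Each row occupies 100 * 4 = 400 bytes and starts on a line boundary, so it spans ceil(400 / 64) = 7 cache lines.
Row-major traversal misses (one per line touched): 18 * ceil(100 * 4 / 64) = 126
Column-major traversal misses (no reuse, every access misses): 18 * 100 = 1800
Ratio = 1800 / 126 = 14.29

14.29


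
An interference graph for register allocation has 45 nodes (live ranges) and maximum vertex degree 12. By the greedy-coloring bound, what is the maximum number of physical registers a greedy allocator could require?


Greedy coloring never needs more than (max_degree + 1) colors: when coloring a vertex, at most max_degree neighbors are already colored.
Upper bound = 12 + 1 = 13

13


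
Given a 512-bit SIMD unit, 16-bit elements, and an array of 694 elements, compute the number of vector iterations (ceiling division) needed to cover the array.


Width = 512 / 16 = 32 elements per vector op
Iterations = ceil(694 / 32) = 22

22


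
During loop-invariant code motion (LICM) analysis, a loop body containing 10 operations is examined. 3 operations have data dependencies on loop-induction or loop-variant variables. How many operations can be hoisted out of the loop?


Invariant candidates = total - loop-dependent
= 10 - 3 = 7

7


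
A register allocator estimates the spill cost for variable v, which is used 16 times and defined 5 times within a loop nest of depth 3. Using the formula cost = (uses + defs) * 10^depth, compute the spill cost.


uses + defs = 16 + 5 = 21
10^3 = 1000
Spill cost = 21 * 1000 = 21000

21000


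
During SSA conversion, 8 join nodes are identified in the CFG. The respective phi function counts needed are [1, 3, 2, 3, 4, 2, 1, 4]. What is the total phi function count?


Total phi functions = sum of phi functions at each join node
= 1 + 3 + 2 + 3 + 4 + 2 + 1 + 4 = 20

20


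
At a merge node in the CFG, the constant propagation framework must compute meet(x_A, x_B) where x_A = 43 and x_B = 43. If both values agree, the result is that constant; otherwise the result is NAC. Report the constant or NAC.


Meet operation: if both paths give the same constant, result is that constant; if they differ, result is NAC (not-a-constant).
Path A: 43, Path B: 43 -> equal
Result: constant -> 43

43


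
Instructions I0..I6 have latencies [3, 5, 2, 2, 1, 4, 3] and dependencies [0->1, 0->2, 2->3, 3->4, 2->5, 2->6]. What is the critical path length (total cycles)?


Compute longest path through dependency graph: dist(Ik) = max over predecessors of dist + latency(Ik).
dist(I0) = latency 3 = 3
dist(I1) = dist(I0) + 5 = 3 + 5 = 8
dist(I2) = dist(I0) + 2 = 3 + 2 = 5
dist(I3) = dist(I2) + 2 = 5 + 2 = 7
dist(I4) = dist(I3) + 1 = 7 + 1 = 8
dist(I5) = dist(I2) + 4 = 5 + 4 = 9
dist(I6) = dist(I2) + 3 = 5 + 3 = 8
Critical path = max dist = 9

9


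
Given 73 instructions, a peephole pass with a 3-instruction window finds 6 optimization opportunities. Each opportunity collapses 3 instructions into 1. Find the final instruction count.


Each match removes 2 instructions.
Total removed = 6 * 2 = 12
Remaining = 73 - 12 = 61

61


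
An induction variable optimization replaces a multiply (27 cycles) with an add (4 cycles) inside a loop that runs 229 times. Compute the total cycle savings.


Per-iteration saving = 27 - 4 = 23
Total saved = 229 * 23 = 5267

5267


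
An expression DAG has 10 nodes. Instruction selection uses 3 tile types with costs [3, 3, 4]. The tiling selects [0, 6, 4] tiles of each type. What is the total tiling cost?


Total cost = sum(count_i * cost_i)
= 0*3 + 6*3 + 4*4
= 34

34


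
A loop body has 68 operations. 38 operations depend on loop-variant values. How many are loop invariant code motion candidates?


Invariant candidates = total - loop-dependent
= 68 - 38 = 30

30


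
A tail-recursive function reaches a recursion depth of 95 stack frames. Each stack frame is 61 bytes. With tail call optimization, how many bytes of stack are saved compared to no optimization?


Without TCO: 95 * 61 = 5795 bytes
With TCO: reuse 1 frame = 61 bytes
Savings = 5795 - 61 = 5734

5734


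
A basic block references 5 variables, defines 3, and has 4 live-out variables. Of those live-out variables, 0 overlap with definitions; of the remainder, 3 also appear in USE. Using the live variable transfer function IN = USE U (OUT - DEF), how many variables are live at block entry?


OUT - DEF: 4 - 0 = 4
|IN| = |USE| + |OUT - DEF| - |USE ∩ (OUT - DEF)| = 5 + 4 - 3 = 6

6


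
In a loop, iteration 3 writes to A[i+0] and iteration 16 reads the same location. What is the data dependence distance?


Distance = read iteration - write iteration
= 16 - 3 = 13

13


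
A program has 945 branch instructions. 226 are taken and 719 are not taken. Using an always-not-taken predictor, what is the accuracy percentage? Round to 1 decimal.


Predictor: always-not-taken
Correct predictions = 719
Accuracy = 719 / 945 * 100 = 76.1%

76.1


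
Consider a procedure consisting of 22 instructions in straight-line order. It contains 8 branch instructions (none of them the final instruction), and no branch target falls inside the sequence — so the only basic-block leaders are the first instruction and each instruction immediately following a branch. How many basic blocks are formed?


With no in-sequence branch targets, the leaders are the first instruction plus the instruction after each branch.
Number of basic blocks = branches + 1
= 8 + 1 = 9

9


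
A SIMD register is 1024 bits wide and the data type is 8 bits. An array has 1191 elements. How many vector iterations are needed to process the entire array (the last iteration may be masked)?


Width = 1024 / 8 = 128 elements per vector op
Iterations = ceil(1191 / 128) = 10

10


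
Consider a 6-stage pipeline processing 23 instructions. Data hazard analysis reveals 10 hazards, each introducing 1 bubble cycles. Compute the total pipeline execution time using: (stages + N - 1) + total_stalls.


Base cycles = 6 + 23 - 1 = 28
Total stalls = 10 * 1 = 10
Total = 28 + 10 = 38

38


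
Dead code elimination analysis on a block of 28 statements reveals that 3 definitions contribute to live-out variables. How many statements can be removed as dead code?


Dead code = total statements - live definitions
= 28 - 3 = 25

25


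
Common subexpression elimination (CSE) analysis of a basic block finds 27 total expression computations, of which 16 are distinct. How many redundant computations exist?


CSE count = total expressions - unique expressions
= 27 - 16 = 11

11


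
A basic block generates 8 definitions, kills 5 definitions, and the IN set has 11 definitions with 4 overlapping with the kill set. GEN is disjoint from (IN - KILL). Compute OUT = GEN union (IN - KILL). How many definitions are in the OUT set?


IN - KILL: 11 - 4 = 7 surviving definitions
OUT = GEN + surviving = 8 + 7 = 15

15


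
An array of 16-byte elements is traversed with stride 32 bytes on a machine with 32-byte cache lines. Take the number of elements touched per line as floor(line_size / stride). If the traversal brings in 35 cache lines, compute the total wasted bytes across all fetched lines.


Elements per line = floor(32 / 32) = 1
Bytes used per line = 1 * 16 = 16
Wasted per line = 32 - 16 = 16
Total wasted = 16 * 35 = 560

560


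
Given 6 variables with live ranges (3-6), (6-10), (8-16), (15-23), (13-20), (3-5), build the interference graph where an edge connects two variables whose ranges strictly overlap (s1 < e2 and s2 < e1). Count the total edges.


Check all pairs for overlapping intervals.
Two intervals (s1,e1) and (s2,e2) overlap if s1 < e2 and s2 < e1.
v0 (3-6) vs v1..v5: overlaps v5 -> 1
v1 (6-10) vs v2..v5: overlaps v2 -> 1
v2 (8-16) vs v3..v5: overlaps v3, v4 -> 2
v3 (15-23) vs v4..v5: overlaps v4 -> 1
v4 (13-20) vs v5: overlaps none -> 0
Total overlapping pairs = 1 + 1 + 2 + 1 + 0 = 5

5


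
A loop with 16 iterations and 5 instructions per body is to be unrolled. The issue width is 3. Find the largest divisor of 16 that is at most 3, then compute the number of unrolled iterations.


Largest divisor of 16 <= 3 is 2
New iterations = 16 / 2 = 8

8


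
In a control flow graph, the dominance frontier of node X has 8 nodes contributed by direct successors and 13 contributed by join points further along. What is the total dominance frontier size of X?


DF(X) = direct successor contributions + join point contributions
= 8 + 13 = 21

21


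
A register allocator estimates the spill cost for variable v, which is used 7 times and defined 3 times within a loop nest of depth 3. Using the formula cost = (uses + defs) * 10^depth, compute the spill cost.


uses + defs = 7 + 3 = 10
10^3 = 1000
Spill cost = 10 * 1000 = 10000

10000


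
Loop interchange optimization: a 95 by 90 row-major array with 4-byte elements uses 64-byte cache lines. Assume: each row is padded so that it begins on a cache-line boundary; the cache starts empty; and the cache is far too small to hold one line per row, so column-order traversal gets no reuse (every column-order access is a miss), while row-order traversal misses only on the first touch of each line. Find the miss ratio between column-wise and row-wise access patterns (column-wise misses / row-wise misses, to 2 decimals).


Each row occupies 90 * 4 = 360 bytes and starts on a line boundary, so it spans ceil(360 / 64) = 6 cache lines.
Row-major traversal misses (one per line touched): 95 * ceil(90 * 4 / 64) = 570
Column-major traversal misses (no reuse, every access misses): 95 * 90 = 8550
Ratio = 8550 / 570 = 15.0

15.0


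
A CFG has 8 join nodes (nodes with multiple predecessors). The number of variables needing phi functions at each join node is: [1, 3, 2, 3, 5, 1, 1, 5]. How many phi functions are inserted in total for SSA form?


Total phi functions = sum of phi functions at each join node
= 1 + 3 + 2 + 3 + 5 + 1 + 1 + 5 = 21

21


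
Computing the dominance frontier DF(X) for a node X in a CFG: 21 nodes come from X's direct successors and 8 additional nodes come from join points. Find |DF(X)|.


DF(X) = direct successor contributions + join point contributions
= 21 + 8 = 29

29


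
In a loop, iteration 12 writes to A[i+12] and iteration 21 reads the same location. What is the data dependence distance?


Distance = read iteration - write iteration
= 21 - 12 = 9

9


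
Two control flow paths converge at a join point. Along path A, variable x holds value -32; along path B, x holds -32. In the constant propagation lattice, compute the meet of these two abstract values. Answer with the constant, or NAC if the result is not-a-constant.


Meet operation: if both paths give the same constant, result is that constant; if they differ, result is NAC (not-a-constant).
Path A: -32, Path B: -32 -> equal
Result: constant -> -32

-32


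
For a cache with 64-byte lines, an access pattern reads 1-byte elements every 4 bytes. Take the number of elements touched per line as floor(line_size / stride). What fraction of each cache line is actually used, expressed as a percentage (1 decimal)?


Elements per cache line = floor(64 / 4) = 16
Bytes used = 16 * 1 = 16
Utilization = 16 / 64 * 100 = 25.0%

25.0


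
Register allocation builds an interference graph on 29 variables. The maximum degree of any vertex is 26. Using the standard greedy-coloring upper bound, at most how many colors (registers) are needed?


Greedy coloring never needs more than (max_degree + 1) colors: when coloring a vertex, at most max_degree neighbors are already colored.
Upper bound = 26 + 1 = 27

27


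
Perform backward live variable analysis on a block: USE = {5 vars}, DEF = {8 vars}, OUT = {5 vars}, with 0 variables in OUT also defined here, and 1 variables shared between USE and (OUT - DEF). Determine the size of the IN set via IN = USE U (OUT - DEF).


OUT - DEF: 5 - 0 = 5
|IN| = |USE| + |OUT - DEF| - |USE ∩ (OUT - DEF)| = 5 + 5 - 1 = 9

9


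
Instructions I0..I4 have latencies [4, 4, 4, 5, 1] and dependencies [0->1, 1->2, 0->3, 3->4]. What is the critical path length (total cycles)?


Compute longest path through dependency graph: dist(Ik) = max over predecessors of dist + latency(Ik).
dist(I0) = latency 4 = 4
dist(I1) = dist(I0) + 4 = 4 + 4 = 8
dist(I2) = dist(I1) + 4 = 8 + 4 = 12
dist(I3) = dist(I0) + 5 = 4 + 5 = 9
dist(I4) = dist(I3) + 1 = 9 + 1 = 10
Critical path = max dist = 12

12


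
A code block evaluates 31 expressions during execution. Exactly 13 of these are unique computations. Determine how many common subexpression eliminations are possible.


CSE count = total expressions - unique expressions
= 31 - 13 = 18

18


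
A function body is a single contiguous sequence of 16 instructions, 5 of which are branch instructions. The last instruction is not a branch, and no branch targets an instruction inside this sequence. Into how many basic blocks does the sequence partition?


With no in-sequence branch targets, the leaders are the first instruction plus the instruction after each branch.
Number of basic blocks = branches + 1
= 5 + 1 = 6

6


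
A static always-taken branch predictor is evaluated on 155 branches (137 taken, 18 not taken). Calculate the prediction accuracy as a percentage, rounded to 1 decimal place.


Predictor: always-taken
Correct predictions = 137
Accuracy = 137 / 155 * 100 = 88.4%

88.4


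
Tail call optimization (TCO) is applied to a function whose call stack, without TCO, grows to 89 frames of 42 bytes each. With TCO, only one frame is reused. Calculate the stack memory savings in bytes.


Without TCO: 89 * 42 = 3738 bytes
With TCO: reuse 1 frame = 42 bytes
Savings = 3738 - 42 = 3696

3696


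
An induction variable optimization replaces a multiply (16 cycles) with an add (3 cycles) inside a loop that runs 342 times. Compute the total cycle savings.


Per-iteration saving = 16 - 3 = 13
Total saved = 342 * 13 = 4446

4446


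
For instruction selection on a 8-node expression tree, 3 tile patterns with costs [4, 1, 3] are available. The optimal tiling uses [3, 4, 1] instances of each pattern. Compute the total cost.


Total cost = sum(count_i * cost_i)
= 3*4 + 4*1 + 1*3
= 19

19


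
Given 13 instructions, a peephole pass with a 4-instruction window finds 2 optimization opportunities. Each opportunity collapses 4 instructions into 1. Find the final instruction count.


Each match removes 3 instructions.
Total removed = 2 * 3 = 6
Remaining = 13 - 6 = 7

7


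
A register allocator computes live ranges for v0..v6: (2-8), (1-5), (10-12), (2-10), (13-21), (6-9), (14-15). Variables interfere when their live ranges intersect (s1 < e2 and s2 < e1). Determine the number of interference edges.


Check all pairs for overlapping intervals.
Two intervals (s1,e1) and (s2,e2) overlap if s1 < e2 and s2 < e1.
v0 (2-8) vs v1..v6: overlaps v1, v3, v5 -> 3
v1 (1-5) vs v2..v6: overlaps v3 -> 1
v2 (10-12) vs v3..v6: overlaps none -> 0
v3 (2-10) vs v4..v6: overlaps v5 -> 1
v4 (13-21) vs v5..v6: overlaps v6 -> 1
v5 (6-9) vs v6: overlaps none -> 0
Total overlapping pairs = 3 + 1 + 0 + 1 + 1 + 0 = 6

6


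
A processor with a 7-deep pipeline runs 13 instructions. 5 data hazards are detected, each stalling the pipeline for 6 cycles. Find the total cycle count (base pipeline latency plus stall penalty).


Base cycles = 7 + 13 - 1 = 19
Total stalls = 5 * 6 = 30
Total = 19 + 30 = 49

49


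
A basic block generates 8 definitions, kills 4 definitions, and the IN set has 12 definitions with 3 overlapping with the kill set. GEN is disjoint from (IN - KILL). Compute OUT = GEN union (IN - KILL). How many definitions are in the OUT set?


IN - KILL: 12 - 3 = 9 surviving definitions
OUT = GEN + surviving = 8 + 9 = 17

17


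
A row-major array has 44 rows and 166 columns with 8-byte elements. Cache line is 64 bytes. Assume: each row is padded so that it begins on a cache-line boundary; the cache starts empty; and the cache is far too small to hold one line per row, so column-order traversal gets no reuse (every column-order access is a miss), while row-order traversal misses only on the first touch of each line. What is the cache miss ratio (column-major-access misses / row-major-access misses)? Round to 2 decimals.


Each row occupies 166 * 8 = 1328 bytes and starts on a line boundary, so it spans ceil(1328 / 64) = 21 cache lines.
Row-major traversal misses (one per line touched): 44 * ceil(166 * 8 / 64) = 924
Column-major traversal misses (no reuse, every access misses): 44 * 166 = 7304
Ratio = 7304 / 924 = 7.9

7.9


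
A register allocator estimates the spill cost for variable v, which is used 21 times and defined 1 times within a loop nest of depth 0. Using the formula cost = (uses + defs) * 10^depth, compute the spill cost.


uses + defs = 21 + 1 = 22
10^0 = 1
Spill cost = 22 * 1 = 22

22


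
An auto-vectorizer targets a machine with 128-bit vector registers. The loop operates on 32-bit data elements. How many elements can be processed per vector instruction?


Width = SIMD bits / data type bits
= 128 / 32 = 4

4


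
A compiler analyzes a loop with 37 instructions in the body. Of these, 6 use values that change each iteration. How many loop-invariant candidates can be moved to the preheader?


Invariant candidates = total - loop-dependent
= 37 - 6 = 31

31


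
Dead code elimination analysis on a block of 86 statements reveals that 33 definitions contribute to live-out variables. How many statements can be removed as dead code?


Dead code = total statements - live definitions
= 86 - 33 = 53

53


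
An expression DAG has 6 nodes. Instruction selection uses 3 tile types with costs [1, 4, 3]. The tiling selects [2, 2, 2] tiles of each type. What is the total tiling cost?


Total cost = sum(count_i * cost_i)
= 2*1 + 2*4 + 2*3
= 16

16


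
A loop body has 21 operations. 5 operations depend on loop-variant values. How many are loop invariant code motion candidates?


Invariant candidates = total - loop-dependent
= 21 - 5 = 16

16


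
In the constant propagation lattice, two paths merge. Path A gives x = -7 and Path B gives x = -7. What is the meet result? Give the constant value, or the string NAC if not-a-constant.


Meet operation: if both paths give the same constant, result is that constant; if they differ, result is NAC (not-a-constant).
Path A: -7, Path B: -7 -> equal
Result: constant -> -7

-7


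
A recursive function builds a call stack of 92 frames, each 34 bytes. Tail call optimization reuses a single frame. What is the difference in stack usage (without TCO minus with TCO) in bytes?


Without TCO: 92 * 34 = 3128 bytes
With TCO: reuse 1 frame = 34 bytes
Savings = 3128 - 34 = 3094

3094


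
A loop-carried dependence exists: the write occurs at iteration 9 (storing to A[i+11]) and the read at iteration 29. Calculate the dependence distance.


Distance = read iteration - write iteration
= 29 - 9 = 20

20


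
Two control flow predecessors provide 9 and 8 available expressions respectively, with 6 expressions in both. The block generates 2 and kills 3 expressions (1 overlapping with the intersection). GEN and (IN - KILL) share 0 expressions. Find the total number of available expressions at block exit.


IN = intersection of predecessors = 6
IN - KILL = 6 - 1 = 5
|OUT| = |GEN| + |IN - KILL| - |GEN ∩ (IN - KILL)| = 2 + 5 - 0 = 7

7


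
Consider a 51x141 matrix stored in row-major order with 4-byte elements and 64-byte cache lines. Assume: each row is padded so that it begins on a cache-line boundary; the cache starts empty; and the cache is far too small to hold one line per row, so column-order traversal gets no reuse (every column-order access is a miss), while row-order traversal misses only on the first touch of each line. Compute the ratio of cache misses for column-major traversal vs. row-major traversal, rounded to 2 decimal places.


Each row occupies 141 * 4 = 564 bytes and starts on a line boundary, so it spans ceil(564 / 64) = 9 cache lines.
Row-major traversal misses (one per line touched): 51 * ceil(141 * 4 / 64) = 459
Column-major traversal misses (no reuse, every access misses): 51 * 141 = 7191
Ratio = 7191 / 459 = 15.67

15.67


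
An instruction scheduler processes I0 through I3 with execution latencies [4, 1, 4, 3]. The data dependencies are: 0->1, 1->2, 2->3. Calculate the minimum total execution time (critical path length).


Compute longest path through dependency graph: dist(Ik) = max over predecessors of dist + latency(Ik).
dist(I0) = latency 4 = 4
dist(I1) = dist(I0) + 1 = 4 + 1 = 5
dist(I2) = dist(I1) + 4 = 5 + 4 = 9
dist(I3) = dist(I2) + 3 = 9 + 3 = 12
Critical path = max dist = 12

12


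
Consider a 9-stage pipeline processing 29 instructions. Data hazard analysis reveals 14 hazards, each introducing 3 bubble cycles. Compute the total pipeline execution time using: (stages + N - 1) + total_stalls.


Base cycles = 9 + 29 - 1 = 37
Total stalls = 14 * 3 = 42
Total = 37 + 42 = 79

79


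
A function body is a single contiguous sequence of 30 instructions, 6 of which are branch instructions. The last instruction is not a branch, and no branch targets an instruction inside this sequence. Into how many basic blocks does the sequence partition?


With no in-sequence branch targets, the leaders are the first instruction plus the instruction after each branch.
Number of basic blocks = branches + 1
= 6 + 1 = 7

7


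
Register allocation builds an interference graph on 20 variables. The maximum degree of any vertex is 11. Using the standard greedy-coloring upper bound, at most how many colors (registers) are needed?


Greedy coloring never needs more than (max_degree + 1) colors: when coloring a vertex, at most max_degree neighbors are already colored.
Upper bound = 11 + 1 = 12

12


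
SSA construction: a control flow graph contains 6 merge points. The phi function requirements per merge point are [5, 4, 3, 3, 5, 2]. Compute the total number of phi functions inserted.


Total phi functions = sum of phi functions at each join node
= 5 + 4 + 3 + 3 + 5 + 2 = 22

22


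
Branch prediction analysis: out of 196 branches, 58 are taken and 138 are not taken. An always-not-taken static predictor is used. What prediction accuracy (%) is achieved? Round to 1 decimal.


Predictor: always-not-taken
Correct predictions = 138
Accuracy = 138 / 196 * 100 = 70.4%

70.4


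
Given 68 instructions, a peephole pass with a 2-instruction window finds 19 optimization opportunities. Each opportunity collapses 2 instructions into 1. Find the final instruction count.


Each match removes 1 instructions.
Total removed = 19 * 1 = 19
Remaining = 68 - 19 = 49

49


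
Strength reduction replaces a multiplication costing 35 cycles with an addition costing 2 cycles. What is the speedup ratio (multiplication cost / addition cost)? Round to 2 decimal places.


Ratio = mult_cost / add_cost = 35 / 2 = 17.5

17.5


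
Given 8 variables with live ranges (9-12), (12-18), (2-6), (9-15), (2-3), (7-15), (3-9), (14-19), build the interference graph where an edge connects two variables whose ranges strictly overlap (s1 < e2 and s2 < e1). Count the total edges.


Check all pairs for overlapping intervals.
Two intervals (s1,e1) and (s2,e2) overlap if s1 < e2 and s2 < e1.
v0 (9-12) vs v1..v7: overlaps v3, v5 -> 2
v1 (12-18) vs v2..v7: overlaps v3, v5, v7 -> 3
v2 (2-6) vs v3..v7: overlaps v4, v6 -> 2
v3 (9-15) vs v4..v7: overlaps v5, v7 -> 2
v4 (2-3) vs v5..v7: overlaps none -> 0
v5 (7-15) vs v6..v7: overlaps v6, v7 -> 2
v6 (3-9) vs v7: overlaps none -> 0
Total overlapping pairs = 2 + 3 + 2 + 2 + 0 + 2 + 0 = 11

11


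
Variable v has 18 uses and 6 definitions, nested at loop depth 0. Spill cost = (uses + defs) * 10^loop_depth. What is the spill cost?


uses + defs = 18 + 6 = 24
10^0 = 1
Spill cost = 24 * 1 = 24

24


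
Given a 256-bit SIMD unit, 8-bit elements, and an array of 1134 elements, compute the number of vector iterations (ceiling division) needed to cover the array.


Width = 256 / 8 = 32 elements per vector op
Iterations = ceil(1134 / 32) = 36

36


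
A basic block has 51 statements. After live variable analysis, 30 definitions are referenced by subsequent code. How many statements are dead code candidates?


Dead code = total statements - live definitions
= 51 - 30 = 21

21


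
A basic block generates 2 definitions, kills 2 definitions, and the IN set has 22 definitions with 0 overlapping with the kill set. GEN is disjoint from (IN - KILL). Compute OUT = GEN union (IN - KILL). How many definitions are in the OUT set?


IN - KILL: 22 - 0 = 22 surviving definitions
OUT = GEN + surviving = 2 + 22 = 24

24


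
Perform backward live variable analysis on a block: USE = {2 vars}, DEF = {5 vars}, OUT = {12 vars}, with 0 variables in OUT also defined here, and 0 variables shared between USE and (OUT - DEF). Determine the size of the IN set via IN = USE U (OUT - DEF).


OUT - DEF: 12 - 0 = 12
|IN| = |USE| + |OUT - DEF| - |USE ∩ (OUT - DEF)| = 2 + 12 - 0 = 14

14


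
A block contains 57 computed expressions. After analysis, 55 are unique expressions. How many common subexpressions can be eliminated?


CSE count = total expressions - unique expressions
= 57 - 55 = 2

2


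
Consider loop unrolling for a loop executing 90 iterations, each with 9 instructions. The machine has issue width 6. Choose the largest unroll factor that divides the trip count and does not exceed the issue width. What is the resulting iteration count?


Largest divisor of 90 <= 6 is 6
New iterations = 90 / 6 = 15

15


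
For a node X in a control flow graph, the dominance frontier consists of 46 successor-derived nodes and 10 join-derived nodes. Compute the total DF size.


DF(X) = direct successor contributions + join point contributions
= 46 + 10 = 56

56


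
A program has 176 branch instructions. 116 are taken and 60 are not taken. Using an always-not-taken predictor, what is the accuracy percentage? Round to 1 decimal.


Predictor: always-not-taken
Correct predictions = 60
Accuracy = 60 / 176 * 100 = 34.1%

34.1


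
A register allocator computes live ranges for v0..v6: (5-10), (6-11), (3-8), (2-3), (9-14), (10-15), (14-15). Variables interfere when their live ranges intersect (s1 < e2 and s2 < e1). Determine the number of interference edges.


Check all pairs for overlapping intervals.
Two intervals (s1,e1) and (s2,e2) overlap if s1 < e2 and s2 < e1.
v0 (5-10) vs v1..v6: overlaps v1, v2, v4 -> 3
v1 (6-11) vs v2..v6: overlaps v2, v4, v5 -> 3
v2 (3-8) vs v3..v6: overlaps none -> 0
v3 (2-3) vs v4..v6: overlaps none -> 0
v4 (9-14) vs v5..v6: overlaps v5 -> 1
v5 (10-15) vs v6: overlaps v6 -> 1
Total overlapping pairs = 3 + 3 + 0 + 0 + 1 + 1 = 8

8


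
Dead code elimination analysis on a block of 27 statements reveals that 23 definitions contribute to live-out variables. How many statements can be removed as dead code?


Dead code = total statements - live definitions
= 27 - 23 = 4

4


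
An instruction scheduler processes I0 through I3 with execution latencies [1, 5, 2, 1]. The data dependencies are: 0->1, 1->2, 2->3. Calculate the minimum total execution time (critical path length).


Compute longest path through dependency graph: dist(Ik) = max over predecessors of dist + latency(Ik).
dist(I0) = latency 1 = 1
dist(I1) = dist(I0) + 5 = 1 + 5 = 6
dist(I2) = dist(I1) + 2 = 6 + 2 = 8
dist(I3) = dist(I2) + 1 = 8 + 1 = 9
Critical path = max dist = 9

9


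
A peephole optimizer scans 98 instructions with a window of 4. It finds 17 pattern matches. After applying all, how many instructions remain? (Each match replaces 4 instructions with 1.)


Each match removes 3 instructions.
Total removed = 17 * 3 = 51
Remaining = 98 - 51 = 47

47


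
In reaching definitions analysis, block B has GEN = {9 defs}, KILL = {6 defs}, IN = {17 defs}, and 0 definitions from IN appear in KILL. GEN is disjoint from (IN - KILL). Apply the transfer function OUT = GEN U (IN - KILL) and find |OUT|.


IN - KILL: 17 - 0 = 17 surviving definitions
OUT = GEN + surviving = 9 + 17 = 26

26


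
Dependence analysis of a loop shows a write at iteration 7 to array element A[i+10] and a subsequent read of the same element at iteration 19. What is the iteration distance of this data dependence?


Distance = read iteration - write iteration
= 19 - 7 = 12

12


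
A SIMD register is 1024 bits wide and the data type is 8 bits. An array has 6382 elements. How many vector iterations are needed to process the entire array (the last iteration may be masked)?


Width = 1024 / 8 = 128 elements per vector op
Iterations = ceil(6382 / 128) = 50

50


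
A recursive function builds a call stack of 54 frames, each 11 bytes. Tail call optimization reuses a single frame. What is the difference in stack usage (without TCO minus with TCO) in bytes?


Without TCO: 54 * 11 = 594 bytes
With TCO: reuse 1 frame = 11 bytes
Savings = 594 - 11 = 583

583


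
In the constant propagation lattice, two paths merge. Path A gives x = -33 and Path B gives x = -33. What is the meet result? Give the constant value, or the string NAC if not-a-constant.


Meet operation: if both paths give the same constant, result is that constant; if they differ, result is NAC (not-a-constant).
Path A: -33, Path B: -33 -> equal
Result: constant -> -33

-33


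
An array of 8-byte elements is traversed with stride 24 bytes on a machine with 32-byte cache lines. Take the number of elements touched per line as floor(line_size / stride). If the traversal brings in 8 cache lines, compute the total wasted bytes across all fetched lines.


Elements per line = floor(32 / 24) = 1
Bytes used per line = 1 * 8 = 8
Wasted per line = 32 - 8 = 24
Total wasted = 24 * 8 = 192

192
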